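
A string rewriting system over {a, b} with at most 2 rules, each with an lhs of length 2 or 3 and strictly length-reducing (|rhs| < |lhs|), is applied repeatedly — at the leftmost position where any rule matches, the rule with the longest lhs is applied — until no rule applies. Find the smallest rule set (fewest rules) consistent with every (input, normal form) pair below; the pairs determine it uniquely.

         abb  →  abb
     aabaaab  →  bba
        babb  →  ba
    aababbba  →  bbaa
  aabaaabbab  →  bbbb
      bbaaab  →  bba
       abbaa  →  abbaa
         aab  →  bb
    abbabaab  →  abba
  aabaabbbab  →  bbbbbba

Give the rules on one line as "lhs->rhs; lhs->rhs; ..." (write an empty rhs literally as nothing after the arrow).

  | abb
  | aabaaab => bbaaab => bbabb => bbab => bba
  | babb => bab => ba
  | aababbba => bbabbba => bbabba => bbaba => bbaa

aab->bb; bab->ba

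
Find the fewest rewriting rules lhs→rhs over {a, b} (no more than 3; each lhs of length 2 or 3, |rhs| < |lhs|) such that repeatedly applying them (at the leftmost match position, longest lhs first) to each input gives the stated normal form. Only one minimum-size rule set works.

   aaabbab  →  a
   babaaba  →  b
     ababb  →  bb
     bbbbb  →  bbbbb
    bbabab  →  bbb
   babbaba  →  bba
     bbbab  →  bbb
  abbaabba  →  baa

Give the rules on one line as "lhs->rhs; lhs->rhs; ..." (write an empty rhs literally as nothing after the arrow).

ab->; aba->; abb->ba

  | aaabbab => aabaab => aab => a
  | babaaba => baba => b
  | ababb => bb
  | bbbbb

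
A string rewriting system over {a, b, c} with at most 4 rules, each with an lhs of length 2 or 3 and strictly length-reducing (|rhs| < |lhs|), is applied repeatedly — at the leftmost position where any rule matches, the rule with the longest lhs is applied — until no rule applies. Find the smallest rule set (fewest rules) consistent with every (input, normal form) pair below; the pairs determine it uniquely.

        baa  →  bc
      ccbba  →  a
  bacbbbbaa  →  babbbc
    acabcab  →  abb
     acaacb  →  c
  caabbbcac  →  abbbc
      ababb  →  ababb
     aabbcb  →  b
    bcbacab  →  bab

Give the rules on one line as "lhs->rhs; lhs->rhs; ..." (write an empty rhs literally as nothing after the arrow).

  | baa => bc
  | ccbba => cba => a
  | bacbbbbaa => babbbaa => babbbc
  | acabcab => abcab => abb

aa->c; ca->; cb->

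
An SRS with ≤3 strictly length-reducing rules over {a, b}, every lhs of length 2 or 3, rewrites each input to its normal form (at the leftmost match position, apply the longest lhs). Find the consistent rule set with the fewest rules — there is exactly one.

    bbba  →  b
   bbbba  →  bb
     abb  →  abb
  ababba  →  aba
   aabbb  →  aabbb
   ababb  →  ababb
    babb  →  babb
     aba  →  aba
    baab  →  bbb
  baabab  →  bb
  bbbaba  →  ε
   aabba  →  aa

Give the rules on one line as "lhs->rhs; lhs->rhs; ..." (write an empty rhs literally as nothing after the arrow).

  | bbba => b
  | bbbba => bb
  | abb
  | ababba => aba

baa->bb; bba->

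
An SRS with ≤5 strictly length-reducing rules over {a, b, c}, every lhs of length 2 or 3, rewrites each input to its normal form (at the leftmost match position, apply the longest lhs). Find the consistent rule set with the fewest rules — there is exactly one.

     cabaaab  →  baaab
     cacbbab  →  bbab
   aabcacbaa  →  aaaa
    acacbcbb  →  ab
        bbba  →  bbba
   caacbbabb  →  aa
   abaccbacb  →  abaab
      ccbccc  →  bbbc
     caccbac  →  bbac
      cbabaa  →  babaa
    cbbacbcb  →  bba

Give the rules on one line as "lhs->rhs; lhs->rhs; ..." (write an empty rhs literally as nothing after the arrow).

  | cabaaab => baaab
  | cacbbab => cbbab => bbab
  | aabcacbaa => aabcbaa => aabbaa => aaaa
  | acacbcbb => acbcbb => abcbb => abbb => ab

abb->a; ca->; cb->b; cc->b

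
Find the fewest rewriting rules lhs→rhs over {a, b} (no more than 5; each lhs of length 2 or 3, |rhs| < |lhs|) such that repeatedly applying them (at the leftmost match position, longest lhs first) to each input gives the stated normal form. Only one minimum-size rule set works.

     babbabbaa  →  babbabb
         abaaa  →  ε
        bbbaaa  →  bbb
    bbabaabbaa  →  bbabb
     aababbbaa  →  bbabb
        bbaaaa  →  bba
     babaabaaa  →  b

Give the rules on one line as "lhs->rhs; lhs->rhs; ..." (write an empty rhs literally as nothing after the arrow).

  | babbabbaa => babbabb
  | abaaa => aa => ε
  | bbbaaa => bbb
  | bbabaabbaa => bbabbaa => bbabb

aa->; aaa->; aab->ba; aba->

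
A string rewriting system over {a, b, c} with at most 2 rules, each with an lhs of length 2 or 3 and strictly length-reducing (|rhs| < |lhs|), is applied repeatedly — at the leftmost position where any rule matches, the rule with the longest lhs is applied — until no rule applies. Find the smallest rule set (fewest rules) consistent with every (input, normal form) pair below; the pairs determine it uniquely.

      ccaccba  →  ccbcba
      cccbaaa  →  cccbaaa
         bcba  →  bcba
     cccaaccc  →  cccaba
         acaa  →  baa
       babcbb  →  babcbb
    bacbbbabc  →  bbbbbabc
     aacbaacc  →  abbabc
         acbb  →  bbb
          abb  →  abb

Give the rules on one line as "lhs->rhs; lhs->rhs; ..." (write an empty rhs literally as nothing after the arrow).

ac->b; bcc->ba

  | ccaccba => ccbcba
  | cccbaaa
  | bcba
  | cccaaccc => cccabcc => cccaba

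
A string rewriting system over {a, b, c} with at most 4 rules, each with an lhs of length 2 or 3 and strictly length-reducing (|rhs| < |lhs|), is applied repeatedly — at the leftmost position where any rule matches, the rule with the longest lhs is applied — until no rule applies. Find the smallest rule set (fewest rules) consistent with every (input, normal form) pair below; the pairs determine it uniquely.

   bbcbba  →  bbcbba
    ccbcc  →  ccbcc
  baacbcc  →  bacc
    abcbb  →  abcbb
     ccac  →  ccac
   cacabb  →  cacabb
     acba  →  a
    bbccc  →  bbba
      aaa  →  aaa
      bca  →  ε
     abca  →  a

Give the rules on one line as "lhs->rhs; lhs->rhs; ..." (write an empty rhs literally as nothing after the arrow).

  | bbcbba
  | ccbcc
  | baacbcc => bacc
  | abcbb

acb->; bca->; ccc->ba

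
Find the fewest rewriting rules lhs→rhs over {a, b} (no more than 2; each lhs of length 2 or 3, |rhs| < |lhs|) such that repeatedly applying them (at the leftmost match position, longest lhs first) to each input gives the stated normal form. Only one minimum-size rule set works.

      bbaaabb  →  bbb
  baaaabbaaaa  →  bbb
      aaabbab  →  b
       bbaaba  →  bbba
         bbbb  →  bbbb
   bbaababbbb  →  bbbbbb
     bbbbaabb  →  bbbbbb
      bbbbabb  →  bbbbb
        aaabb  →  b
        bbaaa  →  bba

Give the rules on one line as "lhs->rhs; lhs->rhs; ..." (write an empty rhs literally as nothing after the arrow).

  | bbaaabb => bbabb => bbb
  | baaaabbaaaa => baabbaaaa => bbbaaaa => bbbaa => bbb
  | aaabbab => abbab => bab => b
  | bbaaba => bbba

aa->; ab->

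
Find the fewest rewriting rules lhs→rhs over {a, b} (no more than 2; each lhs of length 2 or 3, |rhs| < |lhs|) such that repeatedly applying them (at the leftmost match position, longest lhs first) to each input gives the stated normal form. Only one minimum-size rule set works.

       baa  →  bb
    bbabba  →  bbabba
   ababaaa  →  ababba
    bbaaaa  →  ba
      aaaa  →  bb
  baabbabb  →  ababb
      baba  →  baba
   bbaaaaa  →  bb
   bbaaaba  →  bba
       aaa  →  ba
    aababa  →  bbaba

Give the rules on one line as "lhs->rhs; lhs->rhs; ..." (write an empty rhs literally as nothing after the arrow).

aa->b; bbb->a

  | baa => bb
  | bbabba
  | ababaaa => ababba
  | bbaaaa => bbbaa => aaa => ba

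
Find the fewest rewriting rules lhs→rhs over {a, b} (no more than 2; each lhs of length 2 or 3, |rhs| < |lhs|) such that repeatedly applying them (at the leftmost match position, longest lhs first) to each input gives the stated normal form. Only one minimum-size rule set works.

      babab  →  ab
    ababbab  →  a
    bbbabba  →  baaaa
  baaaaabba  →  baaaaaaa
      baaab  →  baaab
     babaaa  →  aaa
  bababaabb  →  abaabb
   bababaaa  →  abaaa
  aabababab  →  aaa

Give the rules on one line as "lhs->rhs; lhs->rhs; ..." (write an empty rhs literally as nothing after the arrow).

  | babab => ab
  | ababbab => abab => a
  | bbbabba => baabba => baaaa
  | baaaaabba => baaaaaaa

bab->; bba->aa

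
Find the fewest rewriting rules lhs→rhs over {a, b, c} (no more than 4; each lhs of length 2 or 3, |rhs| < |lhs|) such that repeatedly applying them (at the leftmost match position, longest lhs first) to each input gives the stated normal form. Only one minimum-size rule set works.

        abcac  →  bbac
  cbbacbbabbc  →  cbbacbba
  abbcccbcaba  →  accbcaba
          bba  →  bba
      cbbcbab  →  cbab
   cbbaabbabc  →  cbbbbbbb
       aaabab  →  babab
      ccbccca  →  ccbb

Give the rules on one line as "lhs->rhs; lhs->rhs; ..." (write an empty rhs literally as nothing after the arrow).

aa->b; abc->bb; bbc->; ccc->a

  | abcac => bbac
  | cbbacbbabbc => cbbacbba
  | abbcccbcaba => accbcaba
  | bba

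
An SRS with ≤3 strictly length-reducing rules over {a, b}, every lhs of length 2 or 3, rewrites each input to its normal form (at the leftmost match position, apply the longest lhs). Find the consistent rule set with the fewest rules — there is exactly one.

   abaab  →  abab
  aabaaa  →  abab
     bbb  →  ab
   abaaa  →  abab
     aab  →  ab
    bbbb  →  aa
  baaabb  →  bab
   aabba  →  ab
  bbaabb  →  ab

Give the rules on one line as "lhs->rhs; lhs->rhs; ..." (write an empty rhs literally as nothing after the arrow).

aaa->ab; aab->ab; bb->a

  | abaab => abab
  | aabaaa => abaaa => abab
  | bbb => ab
  | abaaa => abab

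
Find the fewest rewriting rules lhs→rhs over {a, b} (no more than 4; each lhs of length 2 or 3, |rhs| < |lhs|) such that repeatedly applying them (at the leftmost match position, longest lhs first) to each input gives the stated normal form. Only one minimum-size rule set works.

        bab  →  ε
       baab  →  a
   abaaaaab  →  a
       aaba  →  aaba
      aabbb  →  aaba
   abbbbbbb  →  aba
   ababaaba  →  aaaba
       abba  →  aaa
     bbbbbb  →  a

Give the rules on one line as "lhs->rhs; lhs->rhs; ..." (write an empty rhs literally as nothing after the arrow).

  | bab => ε
  | baab => bb => a
  | abaaaaab => abaaab => abab => a
  | aaba

baa->b; bab->; bb->a; bbb->ba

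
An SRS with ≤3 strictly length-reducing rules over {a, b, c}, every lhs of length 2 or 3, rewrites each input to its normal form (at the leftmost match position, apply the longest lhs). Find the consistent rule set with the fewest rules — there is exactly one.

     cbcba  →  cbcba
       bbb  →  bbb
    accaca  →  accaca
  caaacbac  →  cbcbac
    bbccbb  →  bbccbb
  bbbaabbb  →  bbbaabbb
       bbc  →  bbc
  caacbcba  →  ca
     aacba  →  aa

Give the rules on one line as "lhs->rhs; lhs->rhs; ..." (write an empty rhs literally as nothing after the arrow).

  | cbcba
  | bbb
  | accaca
  | caaacbac => cbcbac

aaa->b; acb->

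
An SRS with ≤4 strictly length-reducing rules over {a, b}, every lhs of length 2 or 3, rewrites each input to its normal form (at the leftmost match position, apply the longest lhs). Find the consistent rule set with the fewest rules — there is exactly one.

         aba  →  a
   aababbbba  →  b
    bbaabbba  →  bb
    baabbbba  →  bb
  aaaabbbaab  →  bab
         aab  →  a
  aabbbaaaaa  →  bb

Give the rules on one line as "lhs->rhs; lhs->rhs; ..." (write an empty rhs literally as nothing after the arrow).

aa->b; aab->a; aba->a; bba->aa

  | aba => a
  | aababbbba => aabbbba => abbba => abaa => aa => b
  | bbaabbba => aaabbba => babbba => babaa => baa => bb
  | baabbbba => babbba => babaa => baa => bb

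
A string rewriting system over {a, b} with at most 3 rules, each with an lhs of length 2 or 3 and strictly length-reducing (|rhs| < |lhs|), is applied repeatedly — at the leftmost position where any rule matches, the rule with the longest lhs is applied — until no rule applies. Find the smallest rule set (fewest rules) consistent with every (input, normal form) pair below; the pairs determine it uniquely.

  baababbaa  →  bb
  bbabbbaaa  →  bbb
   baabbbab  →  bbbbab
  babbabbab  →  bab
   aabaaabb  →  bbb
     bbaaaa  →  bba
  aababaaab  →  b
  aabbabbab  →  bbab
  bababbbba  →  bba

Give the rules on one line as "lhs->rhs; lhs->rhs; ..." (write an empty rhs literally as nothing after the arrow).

aa->; aaa->; abb->

  | baababbaa => bbabbaa => bbaa => bb
  | bbabbbaaa => bbbaaa => bbb
  | baabbbab => bbbbab
  | babbabbab => babbab => bab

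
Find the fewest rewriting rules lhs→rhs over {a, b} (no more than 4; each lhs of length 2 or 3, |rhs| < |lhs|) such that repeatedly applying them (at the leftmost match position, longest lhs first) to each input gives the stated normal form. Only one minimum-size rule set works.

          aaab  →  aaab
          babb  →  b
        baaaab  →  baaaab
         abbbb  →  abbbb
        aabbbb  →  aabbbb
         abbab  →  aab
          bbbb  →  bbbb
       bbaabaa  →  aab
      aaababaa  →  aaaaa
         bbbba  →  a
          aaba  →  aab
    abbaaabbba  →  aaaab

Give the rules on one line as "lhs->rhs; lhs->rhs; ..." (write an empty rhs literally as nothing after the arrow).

  | aaab
  | babb => b
  | baaaab
  | abbbb

aba->ab; bab->; bba->a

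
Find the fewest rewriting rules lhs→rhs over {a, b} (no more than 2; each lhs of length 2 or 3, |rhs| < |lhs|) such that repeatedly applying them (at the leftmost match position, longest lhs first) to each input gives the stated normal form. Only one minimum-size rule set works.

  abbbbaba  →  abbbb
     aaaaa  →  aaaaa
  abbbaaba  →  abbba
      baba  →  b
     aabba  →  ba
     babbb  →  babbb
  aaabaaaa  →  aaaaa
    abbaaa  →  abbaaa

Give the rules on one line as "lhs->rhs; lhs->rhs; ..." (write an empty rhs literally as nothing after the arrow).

  | abbbbaba => abbbb
  | aaaaa
  | abbbaaba => abbba
  | baba => b

aab->; aba->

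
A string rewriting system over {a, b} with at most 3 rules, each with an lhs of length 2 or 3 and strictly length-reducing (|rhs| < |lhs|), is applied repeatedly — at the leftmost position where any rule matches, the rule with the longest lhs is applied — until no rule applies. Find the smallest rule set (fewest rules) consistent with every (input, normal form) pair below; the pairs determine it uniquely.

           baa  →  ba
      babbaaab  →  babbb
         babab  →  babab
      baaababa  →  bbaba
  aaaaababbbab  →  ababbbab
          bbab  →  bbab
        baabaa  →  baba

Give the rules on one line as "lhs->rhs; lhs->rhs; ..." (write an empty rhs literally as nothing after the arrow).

  | baa => ba
  | babbaaab => babbb
  | babab
  | baaababa => bbaba

aa->a; aaa->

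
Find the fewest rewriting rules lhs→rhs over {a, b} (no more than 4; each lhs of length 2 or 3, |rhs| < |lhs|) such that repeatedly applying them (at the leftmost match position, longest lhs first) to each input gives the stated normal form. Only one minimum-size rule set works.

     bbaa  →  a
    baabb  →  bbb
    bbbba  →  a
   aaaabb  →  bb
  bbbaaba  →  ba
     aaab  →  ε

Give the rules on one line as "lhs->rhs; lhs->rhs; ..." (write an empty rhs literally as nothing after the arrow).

aa->; ab->; bba->aa

  | bbaa => aaa => a
  | baabb => bbb
  | bbbba => bbaa => aaa => a
  | aaaabb => aabb => bb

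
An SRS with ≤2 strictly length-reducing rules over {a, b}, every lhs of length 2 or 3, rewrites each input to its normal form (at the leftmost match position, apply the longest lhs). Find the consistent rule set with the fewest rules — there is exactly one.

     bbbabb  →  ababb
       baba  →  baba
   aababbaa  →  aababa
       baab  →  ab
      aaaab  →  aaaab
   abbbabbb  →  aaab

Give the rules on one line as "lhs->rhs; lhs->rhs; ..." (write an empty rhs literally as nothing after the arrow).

baa->a; bbb->ab

  | bbbabb => ababb
  | baba
  | aababbaa => aababa
  | baab => ab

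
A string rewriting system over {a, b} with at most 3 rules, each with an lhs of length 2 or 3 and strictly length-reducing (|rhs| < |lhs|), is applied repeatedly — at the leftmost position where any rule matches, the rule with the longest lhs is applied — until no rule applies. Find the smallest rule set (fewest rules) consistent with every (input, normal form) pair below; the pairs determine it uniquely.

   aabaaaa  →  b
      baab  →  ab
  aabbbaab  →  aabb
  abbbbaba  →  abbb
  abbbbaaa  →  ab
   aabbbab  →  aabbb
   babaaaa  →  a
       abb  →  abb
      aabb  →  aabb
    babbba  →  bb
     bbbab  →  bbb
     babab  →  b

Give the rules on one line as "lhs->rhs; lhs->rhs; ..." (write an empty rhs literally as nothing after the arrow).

aaa->a; aba->bb; ba->

  | aabaaaa => abbaaa => abaa => bba => b
  | baab => ab
  | aabbbaab => aabbab => aabb
  | abbbbaba => abbbba => abbb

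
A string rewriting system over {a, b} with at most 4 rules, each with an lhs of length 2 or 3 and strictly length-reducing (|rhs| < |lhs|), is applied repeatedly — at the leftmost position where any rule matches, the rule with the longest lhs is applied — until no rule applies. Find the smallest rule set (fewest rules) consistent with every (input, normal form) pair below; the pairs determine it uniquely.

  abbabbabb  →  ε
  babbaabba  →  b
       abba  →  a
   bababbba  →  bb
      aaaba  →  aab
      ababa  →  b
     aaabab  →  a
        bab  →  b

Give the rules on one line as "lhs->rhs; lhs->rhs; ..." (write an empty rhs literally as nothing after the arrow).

aba->b; abb->; ba->

  | abbabbabb => abbabb => abb => ε
  | babbaabba => bbaabba => babba => bba => b
  | abba => a
  | bababbba => babbba => bbba => bb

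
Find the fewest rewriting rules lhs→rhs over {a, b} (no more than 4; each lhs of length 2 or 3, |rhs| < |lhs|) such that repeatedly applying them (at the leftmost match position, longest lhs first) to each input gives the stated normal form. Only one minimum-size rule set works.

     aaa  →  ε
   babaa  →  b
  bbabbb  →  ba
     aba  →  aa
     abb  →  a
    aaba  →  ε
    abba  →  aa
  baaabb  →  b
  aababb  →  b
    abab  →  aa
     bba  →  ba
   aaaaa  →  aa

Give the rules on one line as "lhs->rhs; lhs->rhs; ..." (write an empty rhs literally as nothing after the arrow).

  | aaa => ε
  | babaa => baaa => b
  | bbabbb => babbb => babb => bab => ba
  | aba => aa

aaa->; ab->a; bb->b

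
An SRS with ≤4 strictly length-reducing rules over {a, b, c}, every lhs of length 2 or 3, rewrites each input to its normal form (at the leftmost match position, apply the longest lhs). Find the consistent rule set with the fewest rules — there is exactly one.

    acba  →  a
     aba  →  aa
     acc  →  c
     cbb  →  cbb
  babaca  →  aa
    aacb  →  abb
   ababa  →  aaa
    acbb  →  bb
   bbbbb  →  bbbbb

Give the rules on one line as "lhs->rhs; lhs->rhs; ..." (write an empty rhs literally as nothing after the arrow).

aac->ab; ac->; ba->a

  | acba => ba => a
  | aba => aa
  | acc => c
  | cbb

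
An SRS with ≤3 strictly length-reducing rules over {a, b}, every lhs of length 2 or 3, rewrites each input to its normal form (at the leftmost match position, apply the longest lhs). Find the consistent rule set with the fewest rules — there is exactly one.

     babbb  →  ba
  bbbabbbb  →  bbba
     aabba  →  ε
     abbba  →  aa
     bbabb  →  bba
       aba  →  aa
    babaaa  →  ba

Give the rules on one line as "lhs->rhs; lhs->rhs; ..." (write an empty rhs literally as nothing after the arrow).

  | babbb => babb => bab => ba
  | bbbabbbb => bbbabbb => bbbabb => bbbab => bbba
  | aabba => aaba => aaa => ε
  | abbba => abba => aba => aa

aaa->; ab->a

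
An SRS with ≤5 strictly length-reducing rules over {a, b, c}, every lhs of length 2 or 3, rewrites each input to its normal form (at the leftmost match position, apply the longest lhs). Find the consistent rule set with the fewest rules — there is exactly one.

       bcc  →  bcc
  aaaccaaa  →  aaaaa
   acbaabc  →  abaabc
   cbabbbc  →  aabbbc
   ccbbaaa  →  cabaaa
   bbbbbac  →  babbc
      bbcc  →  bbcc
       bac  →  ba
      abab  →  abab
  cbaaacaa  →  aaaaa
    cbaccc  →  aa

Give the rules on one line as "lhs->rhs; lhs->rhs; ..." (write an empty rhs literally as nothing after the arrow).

ac->a; aca->a; bba->ab; cb->a

  | bcc
  | aaaccaaa => aaacaaa => aaaaa
  | acbaabc => abaabc
  | cbabbbc => aabbbc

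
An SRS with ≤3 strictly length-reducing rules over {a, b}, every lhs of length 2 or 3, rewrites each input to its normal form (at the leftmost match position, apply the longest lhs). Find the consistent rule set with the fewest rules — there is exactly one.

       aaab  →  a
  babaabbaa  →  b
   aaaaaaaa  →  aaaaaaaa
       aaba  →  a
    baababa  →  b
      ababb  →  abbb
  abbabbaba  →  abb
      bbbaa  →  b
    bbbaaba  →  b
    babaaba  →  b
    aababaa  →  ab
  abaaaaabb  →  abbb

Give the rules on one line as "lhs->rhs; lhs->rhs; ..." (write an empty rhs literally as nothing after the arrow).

  | aaab => a
  | babaabbaa => bbaabbaa => babbaa => bbbaa => bba => b
  | aaaaaaaa
  | aaba => a

aab->; ba->b; bba->b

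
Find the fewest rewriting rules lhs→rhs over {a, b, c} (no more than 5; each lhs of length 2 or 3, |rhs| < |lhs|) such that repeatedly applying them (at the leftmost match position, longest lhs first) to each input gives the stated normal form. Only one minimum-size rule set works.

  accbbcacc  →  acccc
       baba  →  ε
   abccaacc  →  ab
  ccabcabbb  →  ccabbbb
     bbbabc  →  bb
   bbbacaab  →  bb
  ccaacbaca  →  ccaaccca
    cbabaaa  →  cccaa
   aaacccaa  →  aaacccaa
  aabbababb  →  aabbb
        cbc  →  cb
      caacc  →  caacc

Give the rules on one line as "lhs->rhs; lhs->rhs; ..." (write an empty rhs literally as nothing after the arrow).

ba->b; bba->; bc->b; cba->cc

  | accbbcacc => accbbacc => acccc
  | baba => bba => ε
  | abccaacc => abcaacc => abaacc => abacc => abcc => abc => ab
  | ccabcabbb => ccababbb => ccabbbb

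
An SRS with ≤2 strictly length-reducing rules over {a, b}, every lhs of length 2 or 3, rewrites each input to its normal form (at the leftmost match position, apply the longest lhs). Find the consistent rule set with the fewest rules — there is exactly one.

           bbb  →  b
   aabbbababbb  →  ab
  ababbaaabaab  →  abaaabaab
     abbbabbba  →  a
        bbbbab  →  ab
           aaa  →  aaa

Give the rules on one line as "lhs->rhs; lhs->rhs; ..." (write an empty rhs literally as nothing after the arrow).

abb->; bb->

  | bbb => b
  | aabbbababbb => abababbb => ababb => ab
  | ababbaaabaab => abaaabaab
  | abbbabbba => babbba => bba => a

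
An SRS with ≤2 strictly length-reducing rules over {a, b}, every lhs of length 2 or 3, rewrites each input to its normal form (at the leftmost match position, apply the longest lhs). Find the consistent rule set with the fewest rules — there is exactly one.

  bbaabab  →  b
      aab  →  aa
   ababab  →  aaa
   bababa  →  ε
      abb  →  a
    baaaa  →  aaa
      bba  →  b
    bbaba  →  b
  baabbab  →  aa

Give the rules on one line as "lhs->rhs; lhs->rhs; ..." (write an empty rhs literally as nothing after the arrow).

  | bbaabab => babab => bab => b
  | aab => aa
  | ababab => aabab => aaab => aaa
  | bababa => baba => ba => ε

ab->a; ba->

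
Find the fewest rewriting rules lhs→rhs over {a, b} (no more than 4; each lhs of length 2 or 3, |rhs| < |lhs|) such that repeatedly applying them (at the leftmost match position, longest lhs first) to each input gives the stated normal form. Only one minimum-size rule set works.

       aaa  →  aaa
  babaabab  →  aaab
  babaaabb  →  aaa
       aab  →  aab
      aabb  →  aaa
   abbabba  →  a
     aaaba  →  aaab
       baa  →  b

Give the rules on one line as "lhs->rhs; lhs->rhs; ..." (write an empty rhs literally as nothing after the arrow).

  | aaa
  | babaabab => abaabab => ababab => aabab => aaab
  | babaaabb => abaaabb => abaabb => ababb => aabb => aaa
  | aab

ba->b; bab->ab; bb->a; bba->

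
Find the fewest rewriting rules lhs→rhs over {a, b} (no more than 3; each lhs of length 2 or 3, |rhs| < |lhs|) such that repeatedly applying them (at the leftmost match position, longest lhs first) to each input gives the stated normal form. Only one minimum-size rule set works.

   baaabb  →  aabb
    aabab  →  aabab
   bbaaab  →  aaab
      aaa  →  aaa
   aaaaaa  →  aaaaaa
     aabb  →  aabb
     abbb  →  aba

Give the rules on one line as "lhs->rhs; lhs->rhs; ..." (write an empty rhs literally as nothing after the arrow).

baa->a; bba->a; bbb->ba

  | baaabb => aabb
  | aabab
  | bbaaab => aaab
  | aaa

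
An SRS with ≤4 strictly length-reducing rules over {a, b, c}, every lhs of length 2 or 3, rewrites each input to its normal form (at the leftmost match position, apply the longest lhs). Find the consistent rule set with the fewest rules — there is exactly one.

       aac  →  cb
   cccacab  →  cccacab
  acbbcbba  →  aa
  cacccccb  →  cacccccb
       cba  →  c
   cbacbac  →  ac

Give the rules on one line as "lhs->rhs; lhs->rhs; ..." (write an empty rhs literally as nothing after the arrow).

aac->cb; ba->; bac->b; cbb->

  | aac => cb
  | cccacab
  | acbbcbba => acbba => aa
  | cacccccb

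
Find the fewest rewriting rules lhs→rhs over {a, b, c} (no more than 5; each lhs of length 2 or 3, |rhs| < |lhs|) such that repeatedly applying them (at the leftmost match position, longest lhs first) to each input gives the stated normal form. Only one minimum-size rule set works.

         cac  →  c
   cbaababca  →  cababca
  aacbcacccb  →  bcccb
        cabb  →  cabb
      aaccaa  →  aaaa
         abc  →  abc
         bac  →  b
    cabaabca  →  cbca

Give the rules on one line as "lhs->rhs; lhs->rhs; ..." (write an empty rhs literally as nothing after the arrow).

aab->b; aac->aa; ac->; baa->a

  | cac => c
  | cbaababca => cababca
  | aacbcacccb => aabcacccb => bcacccb => bcccb
  | cabb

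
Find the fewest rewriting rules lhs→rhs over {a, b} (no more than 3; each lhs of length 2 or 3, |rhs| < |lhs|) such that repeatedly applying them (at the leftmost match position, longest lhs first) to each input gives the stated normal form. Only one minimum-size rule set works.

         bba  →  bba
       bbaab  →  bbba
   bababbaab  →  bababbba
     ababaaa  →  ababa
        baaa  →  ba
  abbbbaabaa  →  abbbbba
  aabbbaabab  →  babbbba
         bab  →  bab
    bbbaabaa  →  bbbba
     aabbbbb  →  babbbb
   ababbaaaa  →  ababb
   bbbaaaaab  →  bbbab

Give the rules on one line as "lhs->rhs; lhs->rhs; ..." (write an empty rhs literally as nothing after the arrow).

  | bba
  | bbaab => bbba
  | bababbaab => bababbba
  | ababaaa => ababa

aa->; aab->ba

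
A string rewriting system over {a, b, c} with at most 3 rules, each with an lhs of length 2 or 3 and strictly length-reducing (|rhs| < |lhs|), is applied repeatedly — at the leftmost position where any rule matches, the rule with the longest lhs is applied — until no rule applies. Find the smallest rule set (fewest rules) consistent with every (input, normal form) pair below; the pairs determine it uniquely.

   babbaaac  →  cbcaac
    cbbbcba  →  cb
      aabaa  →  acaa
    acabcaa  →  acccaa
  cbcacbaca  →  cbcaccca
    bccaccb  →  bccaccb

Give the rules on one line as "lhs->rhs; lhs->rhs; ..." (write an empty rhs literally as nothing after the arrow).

  | babbaaac => cbbaaac => cbcaac
  | cbbbcba => cbbba => cbbc => cb
  | aabaa => acaa
  | acabcaa => acccaa

ab->c; ba->c; bbc->b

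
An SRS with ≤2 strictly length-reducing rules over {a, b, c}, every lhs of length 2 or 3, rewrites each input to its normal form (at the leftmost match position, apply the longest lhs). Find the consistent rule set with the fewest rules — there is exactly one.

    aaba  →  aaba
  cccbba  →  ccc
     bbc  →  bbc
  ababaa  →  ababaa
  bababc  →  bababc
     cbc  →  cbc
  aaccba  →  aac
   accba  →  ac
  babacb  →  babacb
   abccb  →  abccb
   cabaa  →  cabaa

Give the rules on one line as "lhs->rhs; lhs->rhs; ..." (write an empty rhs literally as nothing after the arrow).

  | aaba
  | cccbba => ccc
  | bbc
  | ababaa

bba->; cba->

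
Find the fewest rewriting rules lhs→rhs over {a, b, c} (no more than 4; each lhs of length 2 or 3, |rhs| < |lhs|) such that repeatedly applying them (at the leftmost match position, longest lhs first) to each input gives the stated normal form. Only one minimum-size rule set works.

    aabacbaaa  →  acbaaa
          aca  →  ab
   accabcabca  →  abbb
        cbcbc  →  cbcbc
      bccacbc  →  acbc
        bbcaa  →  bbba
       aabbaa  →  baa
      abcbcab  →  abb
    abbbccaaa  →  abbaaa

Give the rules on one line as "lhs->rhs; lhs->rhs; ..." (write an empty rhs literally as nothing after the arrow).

aab->; bcc->; ca->b; cbb->

  | aabacbaaa => acbaaa
  | aca => ab
  | accabcabca => acbbcabca => acabca => abbca => abbb
  | cbcbc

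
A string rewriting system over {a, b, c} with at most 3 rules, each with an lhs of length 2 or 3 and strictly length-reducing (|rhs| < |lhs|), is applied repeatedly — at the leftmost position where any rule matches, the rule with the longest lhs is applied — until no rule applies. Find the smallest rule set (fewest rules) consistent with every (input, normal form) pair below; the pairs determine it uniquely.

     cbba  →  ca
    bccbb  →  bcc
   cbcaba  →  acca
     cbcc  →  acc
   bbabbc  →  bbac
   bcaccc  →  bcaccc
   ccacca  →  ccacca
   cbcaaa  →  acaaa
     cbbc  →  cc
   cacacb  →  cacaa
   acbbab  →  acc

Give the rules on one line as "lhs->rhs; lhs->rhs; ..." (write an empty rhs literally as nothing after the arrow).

ab->c; cb->a

  | cbba => aba => ca
  | bccbb => bcab => bcc
  | cbcaba => acaba => acca
  | cbcc => acc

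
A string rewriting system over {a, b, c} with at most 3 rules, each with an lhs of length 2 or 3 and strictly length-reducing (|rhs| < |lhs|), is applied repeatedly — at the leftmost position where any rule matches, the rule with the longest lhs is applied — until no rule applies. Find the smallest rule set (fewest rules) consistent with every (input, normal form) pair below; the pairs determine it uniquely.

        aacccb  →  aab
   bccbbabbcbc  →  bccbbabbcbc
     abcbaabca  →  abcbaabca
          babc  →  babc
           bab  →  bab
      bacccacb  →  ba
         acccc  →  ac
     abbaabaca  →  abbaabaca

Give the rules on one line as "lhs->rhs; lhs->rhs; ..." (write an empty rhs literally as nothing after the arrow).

  | aacccb => aab
  | bccbbabbcbc
  | abcbaabca
  | babc

acb->; ccc->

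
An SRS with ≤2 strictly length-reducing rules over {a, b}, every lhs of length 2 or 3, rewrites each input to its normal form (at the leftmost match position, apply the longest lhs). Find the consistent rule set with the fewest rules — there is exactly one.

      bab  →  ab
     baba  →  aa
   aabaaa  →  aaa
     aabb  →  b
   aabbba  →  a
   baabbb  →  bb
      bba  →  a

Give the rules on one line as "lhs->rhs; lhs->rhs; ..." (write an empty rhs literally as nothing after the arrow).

  | bab => ab
  | baba => aba => aa
  | aabaaa => aaa
  | aabb => b

aab->; ba->a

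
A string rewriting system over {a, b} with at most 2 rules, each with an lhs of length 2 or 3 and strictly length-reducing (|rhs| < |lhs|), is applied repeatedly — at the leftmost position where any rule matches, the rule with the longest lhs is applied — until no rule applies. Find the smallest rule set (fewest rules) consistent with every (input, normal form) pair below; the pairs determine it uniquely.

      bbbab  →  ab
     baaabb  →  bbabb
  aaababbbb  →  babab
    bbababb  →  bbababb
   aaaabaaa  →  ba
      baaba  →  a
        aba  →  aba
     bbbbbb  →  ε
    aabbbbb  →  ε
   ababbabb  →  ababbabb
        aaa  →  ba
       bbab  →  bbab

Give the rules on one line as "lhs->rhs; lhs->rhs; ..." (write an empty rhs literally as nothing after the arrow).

aa->b; bbb->

  | bbbab => ab
  | baaabb => bbabb
  | aaababbbb => bababbbb => babab
  | bbababb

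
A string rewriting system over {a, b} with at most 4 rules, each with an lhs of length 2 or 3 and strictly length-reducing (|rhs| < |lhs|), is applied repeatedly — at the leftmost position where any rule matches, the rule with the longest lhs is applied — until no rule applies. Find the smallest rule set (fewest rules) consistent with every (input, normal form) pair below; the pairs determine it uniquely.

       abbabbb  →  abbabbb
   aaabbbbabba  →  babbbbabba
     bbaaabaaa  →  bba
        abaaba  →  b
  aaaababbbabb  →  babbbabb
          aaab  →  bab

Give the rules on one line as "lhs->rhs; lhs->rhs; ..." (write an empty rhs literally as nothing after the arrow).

aa->b; aab->a; aba->a; baa->ba

  | abbabbb
  | aaabbbbabba => babbbbabba
  | bbaaabaaa => bbaabaaa => bbabaaa => bbaaa => bbaa => bba
  | abaaba => aaba => aa => b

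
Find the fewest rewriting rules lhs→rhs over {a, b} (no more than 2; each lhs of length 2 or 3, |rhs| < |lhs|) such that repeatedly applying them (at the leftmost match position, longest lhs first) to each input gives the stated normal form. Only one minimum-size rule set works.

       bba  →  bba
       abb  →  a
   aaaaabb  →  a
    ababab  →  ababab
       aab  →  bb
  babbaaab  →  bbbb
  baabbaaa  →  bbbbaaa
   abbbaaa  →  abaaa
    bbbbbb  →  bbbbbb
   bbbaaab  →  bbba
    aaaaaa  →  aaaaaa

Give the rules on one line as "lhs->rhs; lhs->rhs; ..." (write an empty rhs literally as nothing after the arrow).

  | bba
  | abb => a
  | aaaaabb => aaabbb => abbbb => abb => a
  | ababab

aab->bb; abb->a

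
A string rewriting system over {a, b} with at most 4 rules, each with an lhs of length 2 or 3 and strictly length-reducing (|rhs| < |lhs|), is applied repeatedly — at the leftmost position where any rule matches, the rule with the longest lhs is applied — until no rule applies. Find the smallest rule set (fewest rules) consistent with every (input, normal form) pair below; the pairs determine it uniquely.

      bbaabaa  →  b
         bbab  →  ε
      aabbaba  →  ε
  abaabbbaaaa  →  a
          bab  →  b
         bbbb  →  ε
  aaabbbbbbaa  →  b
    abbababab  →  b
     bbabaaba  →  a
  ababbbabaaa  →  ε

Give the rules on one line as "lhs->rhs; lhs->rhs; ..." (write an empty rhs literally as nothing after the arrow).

  | bbaabaa => aabaa => bbaa => aa => b
  | bbab => ab => ε
  | aabbaba => bbbaba => baba => ba => ε
  | abaabbbaaaa => aabbbaaaa => bbbbaaaa => bbaaaa => aaaa => baa => a

aa->b; ab->; ba->; bb->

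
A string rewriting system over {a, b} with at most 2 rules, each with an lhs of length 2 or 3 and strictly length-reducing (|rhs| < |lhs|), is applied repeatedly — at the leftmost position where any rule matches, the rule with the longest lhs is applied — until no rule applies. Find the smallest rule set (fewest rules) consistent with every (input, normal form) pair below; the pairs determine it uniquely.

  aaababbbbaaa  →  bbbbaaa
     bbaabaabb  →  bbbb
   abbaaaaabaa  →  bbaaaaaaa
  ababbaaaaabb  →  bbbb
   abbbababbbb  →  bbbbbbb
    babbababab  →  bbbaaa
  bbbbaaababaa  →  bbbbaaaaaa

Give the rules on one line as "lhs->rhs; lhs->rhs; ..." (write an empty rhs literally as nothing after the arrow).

ab->a; abb->bb

  | aaababbbbaaa => aaaabbbbaaa => aaabbbbaaa => aabbbbaaa => abbbbaaa => bbbbaaa
  | bbaabaabb => bbaaaabb => bbaaabb => bbaabb => bbabb => bbbb
  | abbaaaaabaa => bbaaaaabaa => bbaaaaaaa
  | ababbaaaaabb => aabbaaaaabb => abbaaaaabb => bbaaaaabb => bbaaaabb => bbaaabb => bbaabb => bbabb => bbbb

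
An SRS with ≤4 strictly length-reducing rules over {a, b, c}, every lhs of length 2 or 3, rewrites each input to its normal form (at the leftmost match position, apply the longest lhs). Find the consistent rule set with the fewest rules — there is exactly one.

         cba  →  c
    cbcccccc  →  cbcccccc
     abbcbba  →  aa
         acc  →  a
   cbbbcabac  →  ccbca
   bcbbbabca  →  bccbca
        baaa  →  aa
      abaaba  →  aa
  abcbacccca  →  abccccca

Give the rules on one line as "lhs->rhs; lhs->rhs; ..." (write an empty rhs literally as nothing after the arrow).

ac->a; ba->; bb->c

  | cba => c
  | cbcccccc
  | abbcbba => accbba => acbba => abba => aca => aa
  | acc => ac => a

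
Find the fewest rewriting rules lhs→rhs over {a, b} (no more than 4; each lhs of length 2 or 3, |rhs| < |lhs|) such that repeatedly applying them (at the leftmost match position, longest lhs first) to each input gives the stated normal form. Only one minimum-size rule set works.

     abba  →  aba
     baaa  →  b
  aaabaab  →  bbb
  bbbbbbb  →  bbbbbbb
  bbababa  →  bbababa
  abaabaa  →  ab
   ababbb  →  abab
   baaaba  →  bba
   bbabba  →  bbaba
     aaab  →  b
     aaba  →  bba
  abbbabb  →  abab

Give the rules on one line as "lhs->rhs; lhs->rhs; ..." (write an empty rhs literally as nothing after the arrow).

  | abba => aba
  | baaa => b
  | aaabaab => baab => bbb
  | bbbbbbb

aa->b; aaa->; abb->ab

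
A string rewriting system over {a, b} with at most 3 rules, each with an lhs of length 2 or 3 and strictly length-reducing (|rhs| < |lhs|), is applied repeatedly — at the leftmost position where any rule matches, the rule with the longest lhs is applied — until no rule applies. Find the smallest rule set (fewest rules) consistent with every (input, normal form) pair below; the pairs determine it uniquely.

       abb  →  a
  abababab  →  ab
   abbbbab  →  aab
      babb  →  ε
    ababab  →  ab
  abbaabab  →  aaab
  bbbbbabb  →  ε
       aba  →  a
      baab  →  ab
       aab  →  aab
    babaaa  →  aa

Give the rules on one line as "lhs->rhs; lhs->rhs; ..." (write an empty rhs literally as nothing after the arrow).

  | abb => a
  | abababab => ababab => abab => ab
  | abbbbab => abbab => aab
  | babb => bb => ε

ba->; bb->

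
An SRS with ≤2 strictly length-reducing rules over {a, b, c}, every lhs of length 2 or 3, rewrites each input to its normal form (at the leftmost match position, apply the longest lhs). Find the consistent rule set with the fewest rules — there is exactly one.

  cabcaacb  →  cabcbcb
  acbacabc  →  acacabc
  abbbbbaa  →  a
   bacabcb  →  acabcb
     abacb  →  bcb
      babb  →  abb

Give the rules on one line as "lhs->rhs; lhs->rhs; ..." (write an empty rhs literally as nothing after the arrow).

  | cabcaacb => cabcbcb
  | acbacabc => acacabc
  | abbbbbaa => abbbbaa => abbbaa => abbaa => abaa => aaa => ba => a
  | bacabcb => acabcb

aa->b; ba->a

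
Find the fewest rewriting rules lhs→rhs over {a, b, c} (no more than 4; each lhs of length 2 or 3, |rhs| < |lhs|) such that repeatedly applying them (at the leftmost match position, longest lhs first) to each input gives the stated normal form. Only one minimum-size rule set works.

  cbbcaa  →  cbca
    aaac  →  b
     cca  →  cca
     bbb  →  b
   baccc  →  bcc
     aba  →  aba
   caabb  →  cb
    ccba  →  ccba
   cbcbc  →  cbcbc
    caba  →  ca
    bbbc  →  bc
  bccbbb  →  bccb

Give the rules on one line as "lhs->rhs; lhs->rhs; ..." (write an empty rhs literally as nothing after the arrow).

aa->a; ac->b; bb->b; cab->c

  | cbbcaa => cbcaa => cbca
  | aaac => aac => ac => b
  | cca
  | bbb => bb => b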